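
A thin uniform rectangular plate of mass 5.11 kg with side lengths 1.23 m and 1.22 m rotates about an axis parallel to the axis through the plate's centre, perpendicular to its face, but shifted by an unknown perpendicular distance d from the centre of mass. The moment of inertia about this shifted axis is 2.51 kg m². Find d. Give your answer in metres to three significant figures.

0.491

About the centre-of-mass axis, I_cm = (1/12)M(a²+b²) = (1/12)(5.11)[(1.23)² + (1.22)²] = 1.2781 kg m².
Parallel axis theorem: I = I_cm + Md², so Md² = 2.51 − 1.2781 = 1.2319 kg m².
d = √(1.2319 / 5.11) = 0.491 m.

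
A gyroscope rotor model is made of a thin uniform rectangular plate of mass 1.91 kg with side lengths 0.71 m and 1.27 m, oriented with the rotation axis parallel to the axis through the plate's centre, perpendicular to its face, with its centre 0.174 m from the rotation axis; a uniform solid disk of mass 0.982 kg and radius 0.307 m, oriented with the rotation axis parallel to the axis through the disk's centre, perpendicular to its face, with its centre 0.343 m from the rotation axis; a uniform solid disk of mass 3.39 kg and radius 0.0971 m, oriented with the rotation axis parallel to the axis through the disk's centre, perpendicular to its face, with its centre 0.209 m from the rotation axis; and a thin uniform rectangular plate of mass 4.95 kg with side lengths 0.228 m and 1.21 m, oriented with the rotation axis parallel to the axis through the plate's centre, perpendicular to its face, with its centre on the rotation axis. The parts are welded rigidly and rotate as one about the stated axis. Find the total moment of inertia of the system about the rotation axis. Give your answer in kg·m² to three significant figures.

Rectangular plate: I_cm = (1/12)M(a²+b²) = (1/12)(1.91)[(0.71)² + (1.27)²] = 0.33696 kg·m²; centre at d = 0.174 m, so I = I_cm + Md² gives I = 0.33696 + (1.91)(0.174)² = 0.39478 kg·m².
Solid disk: I_cm = (1/2)MR² = (1/2)(0.982)(0.307)² = 0.046276 kg·m²; centre at d = 0.343 m, so I = I_cm + Md² gives I = 0.046276 + (0.982)(0.343)² = 0.16181 kg·m².
Solid disk: I_cm = (1/2)MR² = (1/2)(3.39)(0.0971)² = 0.015981 kg·m²; centre at d = 0.209 m, so I = I_cm + Md² gives I = 0.015981 + (3.39)(0.209)² = 0.16406 kg·m².
Rectangular plate: I_cm = (1/12)M(a²+b²) = (1/12)(4.95)[(0.228)² + (1.21)²] = 0.62538 kg·m²; axis through the centre, so I = 0.62538 kg·m².
Total I = 0.39478 + 0.16181 + 0.16406 + 0.62538 = 1.346 kg·m².

1.35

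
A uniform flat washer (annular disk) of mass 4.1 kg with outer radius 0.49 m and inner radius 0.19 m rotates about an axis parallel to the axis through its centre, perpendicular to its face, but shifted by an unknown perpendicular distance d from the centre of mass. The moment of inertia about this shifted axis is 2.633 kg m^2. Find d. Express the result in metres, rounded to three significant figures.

About the centre-of-mass axis, I_cm = (1/2)M(R²+r²) = (1/2)(4.1)[(0.49)² + (0.19)²] = 0.56621 kg m^2.
Parallel axis theorem: I = I_cm + Md², so Md² = 2.633 − 0.56621 = 2.0668 kg m^2.
d = √(2.0668 / 4.1) = 0.71 m.

0.710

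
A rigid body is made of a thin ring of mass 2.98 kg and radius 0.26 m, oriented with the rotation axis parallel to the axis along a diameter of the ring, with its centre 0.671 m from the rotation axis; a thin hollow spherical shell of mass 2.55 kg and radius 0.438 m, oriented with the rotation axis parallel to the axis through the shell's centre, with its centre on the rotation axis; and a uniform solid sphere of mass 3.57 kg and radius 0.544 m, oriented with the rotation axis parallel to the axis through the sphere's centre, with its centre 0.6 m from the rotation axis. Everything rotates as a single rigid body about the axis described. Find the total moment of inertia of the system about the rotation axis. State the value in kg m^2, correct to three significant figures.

3.48

Thin ring: I_cm = (1/2)MR² = (1/2)(2.98)(0.26)² = 0.10072 kg m^2; centre at d = 0.671 m, so I = I_cm + Md² gives I = 0.10072 + (2.98)(0.671)² = 1.4424 kg m^2.
Spherical shell: I_cm = (2/3)MR² = (2/3)(2.55)(0.438)² = 0.32613 kg m^2; axis through the centre, so I = 0.32613 kg m^2.
Solid sphere: I_cm = (2/5)MR² = (2/5)(3.57)(0.544)² = 0.4226 kg m^2; centre at d = 0.6 m, so I = I_cm + Md² gives I = 0.4226 + (3.57)(0.6)² = 1.7078 kg m^2.
Total I = 1.4424 + 0.32613 + 1.7078 = 3.4764 kg m^2.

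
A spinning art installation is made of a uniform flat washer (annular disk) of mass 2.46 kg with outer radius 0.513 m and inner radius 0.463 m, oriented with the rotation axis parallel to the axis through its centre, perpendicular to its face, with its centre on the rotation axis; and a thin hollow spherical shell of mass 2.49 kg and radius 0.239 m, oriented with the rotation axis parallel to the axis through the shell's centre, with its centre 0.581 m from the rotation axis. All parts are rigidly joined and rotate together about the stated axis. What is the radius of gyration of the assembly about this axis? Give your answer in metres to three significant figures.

Annular disk: I_cm = (1/2)M(R²+r²) = (1/2)(2.46)[(0.513)² + (0.463)²] = 0.58737 kg m²; axis through the centre, so I = 0.58737 kg m².
Spherical shell: I_cm = (2/3)MR² = (2/3)(2.49)(0.239)² = 0.094821 kg m²; centre at d = 0.581 m, so the parallel axis theorem gives I = 0.094821 + (2.49)(0.581)² = 0.93535 kg m².
Total I = 1.5227 kg m²; total mass M = 4.95 kg.
k = √(I/M) = √(1.5227/4.95) = 0.55464 m.

0.555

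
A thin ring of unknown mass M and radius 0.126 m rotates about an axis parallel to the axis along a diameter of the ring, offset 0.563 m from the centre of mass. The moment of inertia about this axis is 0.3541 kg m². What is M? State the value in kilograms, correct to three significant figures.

1.09

I = I_cm + Md² = (1/2)MR² + Md² = M·[0.5·(0.126)² + (0.563)²] = M·0.32491.
So M = 0.3541 / 0.32491 = 1.0899 kg.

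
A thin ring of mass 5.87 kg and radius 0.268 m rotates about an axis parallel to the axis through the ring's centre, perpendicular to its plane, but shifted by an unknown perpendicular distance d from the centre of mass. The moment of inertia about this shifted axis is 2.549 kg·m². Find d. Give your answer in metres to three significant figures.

0.602

About the centre-of-mass axis, I_cm = MR² = (5.87)(0.268)² = 0.42161 kg·m².
Parallel axis theorem: I = I_cm + Md², so Md² = 2.549 − 0.42161 = 2.1274 kg·m².
d = √(2.1274 / 5.87) = 0.60201 m.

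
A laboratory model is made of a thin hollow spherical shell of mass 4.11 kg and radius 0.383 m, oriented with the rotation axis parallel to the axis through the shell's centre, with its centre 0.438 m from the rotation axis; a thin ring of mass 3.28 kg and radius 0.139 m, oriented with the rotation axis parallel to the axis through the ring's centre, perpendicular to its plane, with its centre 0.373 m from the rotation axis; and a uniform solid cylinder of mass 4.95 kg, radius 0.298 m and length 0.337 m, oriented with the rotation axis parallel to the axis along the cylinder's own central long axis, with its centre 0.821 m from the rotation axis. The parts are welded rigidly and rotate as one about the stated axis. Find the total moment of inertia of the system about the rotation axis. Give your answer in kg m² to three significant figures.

Spherical shell: I_cm = (2/3)MR² = (2/3)(4.11)(0.383)² = 0.40193 kg m²; centre at d = 0.438 m, so I = I_cm + Md² gives I = 0.40193 + (4.11)(0.438)² = 1.1904 kg m².
Thin ring: I_cm = MR² = (3.28)(0.139)² = 0.063373 kg m²; centre at d = 0.373 m, so I = I_cm + Md² gives I = 0.063373 + (3.28)(0.373)² = 0.51972 kg m².
Solid cylinder: I_cm = (1/2)MR² = (1/2)(4.95)(0.298)² = 0.21979 kg m²; centre at d = 0.821 m, so I = I_cm + Md² gives I = 0.21979 + (4.95)(0.821)² = 3.5563 kg m².
Total I = 1.1904 + 0.51972 + 3.5563 = 5.2664 kg m².

5.27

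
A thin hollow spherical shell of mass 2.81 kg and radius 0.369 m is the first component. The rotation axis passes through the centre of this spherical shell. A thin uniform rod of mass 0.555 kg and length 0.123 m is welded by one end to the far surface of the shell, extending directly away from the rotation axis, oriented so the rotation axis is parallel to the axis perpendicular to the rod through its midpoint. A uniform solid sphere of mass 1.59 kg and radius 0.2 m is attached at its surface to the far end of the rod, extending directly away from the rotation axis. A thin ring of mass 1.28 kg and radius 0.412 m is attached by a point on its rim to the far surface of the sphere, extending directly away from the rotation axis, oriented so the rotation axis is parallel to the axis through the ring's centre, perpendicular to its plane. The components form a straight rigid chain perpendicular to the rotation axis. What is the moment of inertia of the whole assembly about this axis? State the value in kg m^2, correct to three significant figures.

Spherical shell: I_cm = (2/3)MR² = (2/3)(2.81)(0.369)² = 0.25507 kg m^2; axis through the centre, so I = 0.25507 kg m^2.
Thin rod: I_cm = (1/12)ML² = (1/12)(0.555)(0.123)² = 0.00069972 kg m^2; centre at d = 0.369 + 0.0615 = 0.4305 m, so I = I_cm + Md² gives I = 0.00069972 + (0.555)(0.4305)² = 0.10356 kg m^2.
Solid sphere: I_cm = (2/5)MR² = (2/5)(1.59)(0.2)² = 0.02544 kg m^2; centre at d = 0.369 + 0.0615 + 0.0615 + 0.2 = 0.692 m, so I = I_cm + Md² gives I = 0.02544 + (1.59)(0.692)² = 0.78683 kg m^2.
Thin ring: I_cm = MR² = (1.28)(0.412)² = 0.21727 kg m^2; centre at d = 0.369 + 0.0615 + 0.0615 + 0.2 + 0.2 + 0.412 = 1.304 m, so I = I_cm + Md² gives I = 0.21727 + (1.28)(1.304)² = 2.3938 kg m^2.
Total I = 0.25507 + 0.10356 + 0.78683 + 2.3938 = 3.5393 kg m^2.

3.54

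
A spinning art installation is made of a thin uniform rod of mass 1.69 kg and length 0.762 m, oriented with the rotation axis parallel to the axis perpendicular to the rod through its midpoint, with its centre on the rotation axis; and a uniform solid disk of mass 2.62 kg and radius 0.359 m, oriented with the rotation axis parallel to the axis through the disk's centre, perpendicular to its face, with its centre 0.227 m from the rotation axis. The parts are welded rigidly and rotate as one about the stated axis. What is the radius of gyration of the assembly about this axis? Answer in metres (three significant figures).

Thin rod: I_cm = (1/12)ML² = (1/12)(1.69)(0.762)² = 0.081774 kg·m²; axis through the centre, so I = 0.081774 kg·m².
Solid disk: I_cm = (1/2)MR² = (1/2)(2.62)(0.359)² = 0.16883 kg·m²; centre at d = 0.227 m, so the parallel axis theorem gives I = 0.16883 + (2.62)(0.227)² = 0.30384 kg·m².
Total I = 0.38561 kg·m²; total mass M = 4.31 kg.
k = √(I/M) = √(0.38561/4.31) = 0.29911 m.

0.299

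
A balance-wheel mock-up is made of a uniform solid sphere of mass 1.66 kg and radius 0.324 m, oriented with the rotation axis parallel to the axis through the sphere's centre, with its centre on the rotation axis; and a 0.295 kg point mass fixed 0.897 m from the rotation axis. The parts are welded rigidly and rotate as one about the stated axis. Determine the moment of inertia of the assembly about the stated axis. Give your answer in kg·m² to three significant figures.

0.307

Solid sphere: I_cm = (2/5)MR² = (2/5)(1.66)(0.324)² = 0.069704 kg·m²; axis through the centre, so I = 0.069704 kg·m².
Point mass: I_cm = 0; centre at d = 0.897 m, so the parallel axis theorem gives I = 0 + (0.295)(0.897)² = 0.23736 kg·m².
Total I = 0.069704 + 0.23736 = 0.30706 kg·m².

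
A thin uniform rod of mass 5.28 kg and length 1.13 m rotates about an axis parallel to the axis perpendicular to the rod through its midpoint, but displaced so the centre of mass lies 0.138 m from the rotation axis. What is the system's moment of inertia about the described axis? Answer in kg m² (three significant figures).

0.662

I_cm = (1/12)ML² = (1/12)(5.28)(1.13)² = 0.56184 kg m²; centre at d = 0.138 m, so I = I_cm + Md² gives I = 0.56184 + (5.28)(0.138)² = 0.66239 kg m².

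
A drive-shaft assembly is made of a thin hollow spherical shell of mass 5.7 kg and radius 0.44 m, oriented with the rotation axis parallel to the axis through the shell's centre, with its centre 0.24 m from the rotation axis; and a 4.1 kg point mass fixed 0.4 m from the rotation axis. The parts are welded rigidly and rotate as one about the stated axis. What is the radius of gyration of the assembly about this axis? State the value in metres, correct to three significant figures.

Spherical shell: I_cm = (2/3)MR² = (2/3)(5.7)(0.44)² = 0.73568 kg m²; centre at d = 0.24 m, so the parallel axis theorem gives I = 0.73568 + (5.7)(0.24)² = 1.064 kg m².
Point mass: I_cm = 0; centre at d = 0.4 m, so the parallel axis theorem gives I = 0 + (4.1)(0.4)² = 0.656 kg m².
Total I = 1.72 kg m²; total mass M = 9.8 kg.
k = √(I/M) = √(1.72/9.8) = 0.41894 m.

0.419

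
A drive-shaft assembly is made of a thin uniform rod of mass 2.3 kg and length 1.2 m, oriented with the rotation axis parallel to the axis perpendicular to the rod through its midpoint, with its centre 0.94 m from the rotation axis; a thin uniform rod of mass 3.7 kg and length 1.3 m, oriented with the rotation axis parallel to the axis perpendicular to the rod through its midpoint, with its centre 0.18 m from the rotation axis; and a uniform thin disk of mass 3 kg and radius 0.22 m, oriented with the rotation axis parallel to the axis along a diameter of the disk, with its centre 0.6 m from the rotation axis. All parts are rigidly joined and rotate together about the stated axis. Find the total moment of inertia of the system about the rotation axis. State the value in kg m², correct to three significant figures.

Thin rod: I_cm = (1/12)ML² = (1/12)(2.3)(1.2)² = 0.276 kg m²; centre at d = 0.94 m, so I = I_cm + Md² gives I = 0.276 + (2.3)(0.94)² = 2.3083 kg m².
Thin rod: I_cm = (1/12)ML² = (1/12)(3.7)(1.3)² = 0.52108 kg m²; centre at d = 0.18 m, so I = I_cm + Md² gives I = 0.52108 + (3.7)(0.18)² = 0.64096 kg m².
Thin disk: I_cm = (1/4)MR² = (1/4)(3)(0.22)² = 0.0363 kg m²; centre at d = 0.6 m, so I = I_cm + Md² gives I = 0.0363 + (3)(0.6)² = 1.1163 kg m².
Total I = 2.3083 + 0.64096 + 1.1163 = 4.0655 kg m².

4.07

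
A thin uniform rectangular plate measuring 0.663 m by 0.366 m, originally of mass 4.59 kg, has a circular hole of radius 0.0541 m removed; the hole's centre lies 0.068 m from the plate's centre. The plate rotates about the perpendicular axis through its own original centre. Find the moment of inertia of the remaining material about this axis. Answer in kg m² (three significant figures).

Unpierced body about its centre: I₀ = (1/12)M(a²+b²) = (1/12)(4.59)[(0.663)² + (0.366)²] = 0.21937 kg m².
The removed disk has mass m = M·πr²/(ab) = (4.59)·π(0.0541)²/(0.663·0.366) = 0.17393 kg (same uniform areal density).
Its moment of inertia about the rotation axis (parallel-axis theorem): I_hole = (1/2)mr² + md² = (1/2)(0.17393)(0.0541)² + (0.17393)(0.068)² = 0.0010588 kg m².
Treating the hole as negative mass, I = I₀ − I_hole = 0.21937 − 0.0010588 = 0.21831 kg m².

0.218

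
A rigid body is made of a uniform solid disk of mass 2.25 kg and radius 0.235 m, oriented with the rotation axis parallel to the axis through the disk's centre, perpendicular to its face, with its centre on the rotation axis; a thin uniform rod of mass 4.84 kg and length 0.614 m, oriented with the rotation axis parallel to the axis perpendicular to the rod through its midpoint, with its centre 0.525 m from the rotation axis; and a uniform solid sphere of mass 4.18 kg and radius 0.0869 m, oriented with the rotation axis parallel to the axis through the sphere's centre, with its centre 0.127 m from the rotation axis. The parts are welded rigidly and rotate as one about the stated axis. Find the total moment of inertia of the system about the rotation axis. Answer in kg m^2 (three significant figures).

1.63

Solid disk: I_cm = (1/2)MR² = (1/2)(2.25)(0.235)² = 0.062128 kg m^2; axis through the centre, so I = 0.062128 kg m^2.
Thin rod: I_cm = (1/12)ML² = (1/12)(4.84)(0.614)² = 0.15206 kg m^2; centre at d = 0.525 m, so the parallel axis theorem gives I = 0.15206 + (4.84)(0.525)² = 1.4861 kg m^2.
Solid sphere: I_cm = (2/5)MR² = (2/5)(4.18)(0.0869)² = 0.012626 kg m^2; centre at d = 0.127 m, so the parallel axis theorem gives I = 0.012626 + (4.18)(0.127)² = 0.080046 kg m^2.
Total I = 0.062128 + 1.4861 + 0.080046 = 1.6283 kg m^2.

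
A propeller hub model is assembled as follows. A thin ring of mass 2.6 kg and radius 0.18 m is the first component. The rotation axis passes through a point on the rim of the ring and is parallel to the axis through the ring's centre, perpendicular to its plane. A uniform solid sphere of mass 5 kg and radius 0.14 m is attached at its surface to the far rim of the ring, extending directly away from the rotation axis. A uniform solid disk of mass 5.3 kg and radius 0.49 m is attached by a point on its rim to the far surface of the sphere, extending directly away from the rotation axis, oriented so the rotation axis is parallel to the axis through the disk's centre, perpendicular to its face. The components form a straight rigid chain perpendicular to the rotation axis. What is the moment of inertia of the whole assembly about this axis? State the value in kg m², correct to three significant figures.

8.86

Thin ring: I_cm = MR² = (2.6)(0.18)² = 0.08424 kg m²; centre at d = 0.18 m, so the parallel axis theorem gives I = 0.08424 + (2.6)(0.18)² = 0.16848 kg m².
Solid sphere: I_cm = (2/5)MR² = (2/5)(5)(0.14)² = 0.0392 kg m²; centre at d = 0.18 + 0.18 + 0.14 = 0.5 m, so the parallel axis theorem gives I = 0.0392 + (5)(0.5)² = 1.2892 kg m².
Solid disk: I_cm = (1/2)MR² = (1/2)(5.3)(0.49)² = 0.63626 kg m²; centre at d = 0.18 + 0.18 + 0.14 + 0.14 + 0.49 = 1.13 m, so the parallel axis theorem gives I = 0.63626 + (5.3)(1.13)² = 7.4038 kg m².
Total I = 0.16848 + 1.2892 + 7.4038 = 8.8615 kg m².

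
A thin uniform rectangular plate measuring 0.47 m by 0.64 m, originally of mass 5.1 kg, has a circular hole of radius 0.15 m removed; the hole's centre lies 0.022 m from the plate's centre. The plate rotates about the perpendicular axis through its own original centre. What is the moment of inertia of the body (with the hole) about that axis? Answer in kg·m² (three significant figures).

Unpierced body about its centre: I₀ = (1/12)M(a²+b²) = (1/12)(5.1)[(0.47)² + (0.64)²] = 0.26796 kg·m².
The removed disk has mass m = M·πr²/(ab) = (5.1)·π(0.15)²/(0.47·0.64) = 1.1985 kg (same uniform areal density).
Its moment of inertia about the rotation axis (parallel-axis theorem): I_hole = (1/2)mr² + md² = (1/2)(1.1985)(0.15)² + (1.1985)(0.022)² = 0.014063 kg·m².
Treating the hole as negative mass, I = I₀ − I_hole = 0.26796 − 0.014063 = 0.2539 kg·m².

0.254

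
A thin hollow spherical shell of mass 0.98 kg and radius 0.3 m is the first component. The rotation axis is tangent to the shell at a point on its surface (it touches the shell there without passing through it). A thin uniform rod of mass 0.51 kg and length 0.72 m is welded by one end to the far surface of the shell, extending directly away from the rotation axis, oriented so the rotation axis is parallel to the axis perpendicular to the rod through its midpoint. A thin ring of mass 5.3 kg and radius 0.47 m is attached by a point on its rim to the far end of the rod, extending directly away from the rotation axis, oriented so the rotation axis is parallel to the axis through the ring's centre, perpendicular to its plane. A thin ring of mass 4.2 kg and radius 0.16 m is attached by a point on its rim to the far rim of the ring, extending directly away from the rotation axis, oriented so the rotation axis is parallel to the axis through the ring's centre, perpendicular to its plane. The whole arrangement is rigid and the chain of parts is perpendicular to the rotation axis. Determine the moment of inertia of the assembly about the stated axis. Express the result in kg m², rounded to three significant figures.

Spherical shell: I_cm = (2/3)MR² = (2/3)(0.98)(0.3)² = 0.0588 kg m²; centre at d = 0.3 m, so the parallel axis theorem gives I = 0.0588 + (0.98)(0.3)² = 0.147 kg m².
Thin rod: I_cm = (1/12)ML² = (1/12)(0.51)(0.72)² = 0.022032 kg m²; centre at d = 0.3 + 0.3 + 0.36 = 0.96 m, so the parallel axis theorem gives I = 0.022032 + (0.51)(0.96)² = 0.49205 kg m².
Thin ring: I_cm = MR² = (5.3)(0.47)² = 1.1708 kg m²; centre at d = 0.3 + 0.3 + 0.36 + 0.36 + 0.47 = 1.79 m, so the parallel axis theorem gives I = 1.1708 + (5.3)(1.79)² = 18.152 kg m².
Thin ring: I_cm = MR² = (4.2)(0.16)² = 0.10752 kg m²; centre at d = 0.3 + 0.3 + 0.36 + 0.36 + 0.47 + 0.47 + 0.16 = 2.42 m, so the parallel axis theorem gives I = 0.10752 + (4.2)(2.42)² = 24.704 kg m².
Total I = 0.147 + 0.49205 + 18.152 + 24.704 = 43.496 kg m².

43.5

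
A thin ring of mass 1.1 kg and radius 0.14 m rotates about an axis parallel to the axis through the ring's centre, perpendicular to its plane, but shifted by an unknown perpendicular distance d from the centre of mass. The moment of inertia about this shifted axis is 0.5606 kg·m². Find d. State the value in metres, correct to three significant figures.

0.700

About the centre-of-mass axis, I_cm = MR² = (1.1)(0.14)² = 0.02156 kg·m².
Parallel axis theorem: I = I_cm + Md², so Md² = 0.5606 − 0.02156 = 0.53904 kg·m².
d = √(0.53904 / 1.1) = 0.70003 m.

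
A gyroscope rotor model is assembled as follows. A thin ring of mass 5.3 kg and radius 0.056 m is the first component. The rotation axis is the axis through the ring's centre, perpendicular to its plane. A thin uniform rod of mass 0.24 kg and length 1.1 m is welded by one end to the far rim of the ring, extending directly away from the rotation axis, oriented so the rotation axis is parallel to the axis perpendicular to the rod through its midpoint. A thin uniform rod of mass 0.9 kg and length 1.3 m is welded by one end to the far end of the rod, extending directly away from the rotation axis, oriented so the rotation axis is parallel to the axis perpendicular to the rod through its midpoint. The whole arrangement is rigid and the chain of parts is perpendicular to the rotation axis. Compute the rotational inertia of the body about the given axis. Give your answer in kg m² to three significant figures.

3.19

Thin ring: I_cm = MR² = (5.3)(0.056)² = 0.016621 kg m²; axis through the centre, so I = 0.016621 kg m².
Thin rod: I_cm = (1/12)ML² = (1/12)(0.24)(1.1)² = 0.0242 kg m²; centre at d = 0.056 + 0.55 = 0.606 m, so the parallel axis theorem gives I = 0.0242 + (0.24)(0.606)² = 0.11234 kg m².
Thin rod: I_cm = (1/12)ML² = (1/12)(0.9)(1.3)² = 0.12675 kg m²; centre at d = 0.056 + 0.55 + 0.55 + 0.65 = 1.806 m, so the parallel axis theorem gives I = 0.12675 + (0.9)(1.806)² = 3.0622 kg m².
Total I = 0.016621 + 0.11234 + 3.0622 = 3.1912 kg m².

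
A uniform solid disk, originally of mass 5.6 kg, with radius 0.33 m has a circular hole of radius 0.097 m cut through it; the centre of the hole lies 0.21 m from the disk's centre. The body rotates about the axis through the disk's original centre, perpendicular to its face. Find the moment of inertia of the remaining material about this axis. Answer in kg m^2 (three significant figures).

0.281

Unpierced body about its centre: I₀ = (1/2)MR² = (1/2)(5.6)(0.33)² = 0.30492 kg m^2.
The removed disk has mass m = M·(r/R)² = (5.6)(0.097/0.33)² = 0.48384 kg (same uniform areal density).
Its moment of inertia about the rotation axis (parallel-axis theorem): I_hole = (1/2)mr² + md² = (1/2)(0.48384)(0.097)² + (0.48384)(0.21)² = 0.023614 kg m^2.
Treating the hole as negative mass, I = I₀ − I_hole = 0.30492 − 0.023614 = 0.28131 kg m^2.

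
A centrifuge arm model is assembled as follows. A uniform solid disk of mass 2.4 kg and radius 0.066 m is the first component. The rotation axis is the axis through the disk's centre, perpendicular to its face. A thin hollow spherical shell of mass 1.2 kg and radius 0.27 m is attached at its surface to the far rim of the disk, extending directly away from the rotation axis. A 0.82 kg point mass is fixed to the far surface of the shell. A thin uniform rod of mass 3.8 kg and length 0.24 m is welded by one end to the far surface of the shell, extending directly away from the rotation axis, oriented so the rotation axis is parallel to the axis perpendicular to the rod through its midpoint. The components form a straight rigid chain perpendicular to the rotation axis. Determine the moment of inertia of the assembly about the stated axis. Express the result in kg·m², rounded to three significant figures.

2.52

Solid disk: I_cm = (1/2)MR² = (1/2)(2.4)(0.066)² = 0.0052272 kg·m²; axis through the centre, so I = 0.0052272 kg·m².
Spherical shell: I_cm = (2/3)MR² = (2/3)(1.2)(0.27)² = 0.05832 kg·m²; centre at d = 0.066 + 0.27 = 0.336 m, so the parallel axis theorem gives I = 0.05832 + (1.2)(0.336)² = 0.1938 kg·m².
Point mass: I_cm = 0; centre at d = 0.066 + 0.27 + 0.27 = 0.606 m, so the parallel axis theorem gives I = 0 + (0.82)(0.606)² = 0.30113 kg·m².
Thin rod: I_cm = (1/12)ML² = (1/12)(3.8)(0.24)² = 0.01824 kg·m²; centre at d = 0.066 + 0.27 + 0.27 + 0.12 = 0.726 m, so the parallel axis theorem gives I = 0.01824 + (3.8)(0.726)² = 2.0211 kg·m².
Total I = 0.0052272 + 0.1938 + 0.30113 + 2.0211 = 2.5213 kg·m².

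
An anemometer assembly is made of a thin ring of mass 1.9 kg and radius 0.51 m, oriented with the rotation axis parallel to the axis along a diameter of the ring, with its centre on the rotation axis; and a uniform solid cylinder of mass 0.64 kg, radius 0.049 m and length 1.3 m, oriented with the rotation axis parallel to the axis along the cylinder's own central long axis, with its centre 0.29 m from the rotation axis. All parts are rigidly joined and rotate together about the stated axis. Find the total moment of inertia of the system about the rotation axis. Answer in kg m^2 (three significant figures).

Thin ring: I_cm = (1/2)MR² = (1/2)(1.9)(0.51)² = 0.24709 kg m^2; axis through the centre, so I = 0.24709 kg m^2.
Solid cylinder: I_cm = (1/2)MR² = (1/2)(0.64)(0.049)² = 0.00076832 kg m^2; centre at d = 0.29 m, so I = I_cm + Md² gives I = 0.00076832 + (0.64)(0.29)² = 0.054592 kg m^2.
Total I = 0.24709 + 0.054592 = 0.30169 kg m^2.

0.302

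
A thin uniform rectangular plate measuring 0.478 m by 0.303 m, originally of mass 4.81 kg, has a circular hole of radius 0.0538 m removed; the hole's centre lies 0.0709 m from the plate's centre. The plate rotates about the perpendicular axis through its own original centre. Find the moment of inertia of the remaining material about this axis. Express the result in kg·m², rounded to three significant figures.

Unpierced body about its centre: I₀ = (1/12)M(a²+b²) = (1/12)(4.81)[(0.478)² + (0.303)²] = 0.12838 kg·m².
The removed disk has mass m = M·πr²/(ab) = (4.81)·π(0.0538)²/(0.478·0.303) = 0.30199 kg (same uniform areal density).
Its moment of inertia about the rotation axis (parallel-axis theorem): I_hole = (1/2)mr² + md² = (1/2)(0.30199)(0.0538)² + (0.30199)(0.0709)² = 0.0019551 kg·m².
Treating the hole as negative mass, I = I₀ − I_hole = 0.12838 − 0.0019551 = 0.12643 kg·m².

0.126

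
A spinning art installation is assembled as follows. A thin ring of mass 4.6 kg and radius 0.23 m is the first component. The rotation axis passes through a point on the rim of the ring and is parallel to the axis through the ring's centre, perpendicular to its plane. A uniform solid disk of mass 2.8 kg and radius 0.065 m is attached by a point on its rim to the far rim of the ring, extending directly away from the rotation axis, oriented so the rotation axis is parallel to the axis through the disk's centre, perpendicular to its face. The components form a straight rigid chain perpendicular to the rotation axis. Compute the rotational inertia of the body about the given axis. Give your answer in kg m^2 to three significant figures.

1.26

Thin ring: I_cm = MR² = (4.6)(0.23)² = 0.24334 kg m^2; centre at d = 0.23 m, so the parallel axis theorem gives I = 0.24334 + (4.6)(0.23)² = 0.48668 kg m^2.
Solid disk: I_cm = (1/2)MR² = (1/2)(2.8)(0.065)² = 0.005915 kg m^2; centre at d = 0.23 + 0.23 + 0.065 = 0.525 m, so the parallel axis theorem gives I = 0.005915 + (2.8)(0.525)² = 0.77766 kg m^2.
Total I = 0.48668 + 0.77766 = 1.2643 kg m^2.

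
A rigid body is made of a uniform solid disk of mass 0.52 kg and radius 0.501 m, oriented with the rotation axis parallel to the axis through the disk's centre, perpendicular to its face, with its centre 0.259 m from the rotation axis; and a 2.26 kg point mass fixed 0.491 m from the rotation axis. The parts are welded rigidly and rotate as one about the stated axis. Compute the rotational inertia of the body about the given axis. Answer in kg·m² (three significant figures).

0.645

Solid disk: I_cm = (1/2)MR² = (1/2)(0.52)(0.501)² = 0.06526 kg·m²; centre at d = 0.259 m, so the parallel axis theorem gives I = 0.06526 + (0.52)(0.259)² = 0.10014 kg·m².
Point mass: I_cm = 0; centre at d = 0.491 m, so the parallel axis theorem gives I = 0 + (2.26)(0.491)² = 0.54484 kg·m².
Total I = 0.10014 + 0.54484 = 0.64499 kg·m².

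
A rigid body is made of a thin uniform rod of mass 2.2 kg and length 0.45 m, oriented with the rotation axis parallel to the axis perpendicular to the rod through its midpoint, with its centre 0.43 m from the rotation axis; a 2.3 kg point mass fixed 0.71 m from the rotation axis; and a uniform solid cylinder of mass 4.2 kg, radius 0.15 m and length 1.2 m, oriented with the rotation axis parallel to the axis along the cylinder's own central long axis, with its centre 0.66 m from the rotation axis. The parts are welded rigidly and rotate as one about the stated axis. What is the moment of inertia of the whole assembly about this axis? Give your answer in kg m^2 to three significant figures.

Thin rod: I_cm = (1/12)ML² = (1/12)(2.2)(0.45)² = 0.037125 kg m^2; centre at d = 0.43 m, so the parallel axis theorem gives I = 0.037125 + (2.2)(0.43)² = 0.4439 kg m^2.
Point mass: I_cm = 0; centre at d = 0.71 m, so the parallel axis theorem gives I = 0 + (2.3)(0.71)² = 1.1594 kg m^2.
Solid cylinder: I_cm = (1/2)MR² = (1/2)(4.2)(0.15)² = 0.04725 kg m^2; centre at d = 0.66 m, so the parallel axis theorem gives I = 0.04725 + (4.2)(0.66)² = 1.8768 kg m^2.
Total I = 0.4439 + 1.1594 + 1.8768 = 3.4801 kg m^2.

3.48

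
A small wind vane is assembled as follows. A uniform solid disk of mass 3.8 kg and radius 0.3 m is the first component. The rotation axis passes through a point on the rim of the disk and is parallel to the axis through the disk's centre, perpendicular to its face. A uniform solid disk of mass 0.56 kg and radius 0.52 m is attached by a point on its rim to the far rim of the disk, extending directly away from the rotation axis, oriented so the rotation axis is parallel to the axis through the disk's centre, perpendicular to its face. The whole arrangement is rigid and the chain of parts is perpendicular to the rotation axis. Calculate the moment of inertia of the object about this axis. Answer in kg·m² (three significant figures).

Solid disk: I_cm = (1/2)MR² = (1/2)(3.8)(0.3)² = 0.171 kg·m²; centre at d = 0.3 m, so I = I_cm + Md² gives I = 0.171 + (3.8)(0.3)² = 0.513 kg·m².
Solid disk: I_cm = (1/2)MR² = (1/2)(0.56)(0.52)² = 0.075712 kg·m²; centre at d = 0.3 + 0.3 + 0.52 = 1.12 m, so I = I_cm + Md² gives I = 0.075712 + (0.56)(1.12)² = 0.77818 kg·m².
Total I = 0.513 + 0.77818 = 1.2912 kg·m².

1.29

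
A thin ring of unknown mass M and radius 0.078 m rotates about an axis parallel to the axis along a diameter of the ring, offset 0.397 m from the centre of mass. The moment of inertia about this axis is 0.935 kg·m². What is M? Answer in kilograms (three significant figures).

I = I_cm + Md² = (1/2)MR² + Md² = M·[0.5·(0.078)² + (0.397)²] = M·0.16065.
So M = 0.935 / 0.16065 = 5.8201 kg.

5.82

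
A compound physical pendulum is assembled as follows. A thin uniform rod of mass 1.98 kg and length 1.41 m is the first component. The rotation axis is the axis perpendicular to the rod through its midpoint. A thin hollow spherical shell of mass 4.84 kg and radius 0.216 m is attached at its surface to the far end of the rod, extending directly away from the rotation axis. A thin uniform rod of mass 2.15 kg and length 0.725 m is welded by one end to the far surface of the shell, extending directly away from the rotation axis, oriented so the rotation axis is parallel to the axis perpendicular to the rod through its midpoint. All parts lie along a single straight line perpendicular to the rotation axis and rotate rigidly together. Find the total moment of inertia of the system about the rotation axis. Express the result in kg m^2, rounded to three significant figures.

9.51

Thin rod: I_cm = (1/12)ML² = (1/12)(1.98)(1.41)² = 0.32804 kg m^2; axis through the centre, so I = 0.32804 kg m^2.
Spherical shell: I_cm = (2/3)MR² = (2/3)(4.84)(0.216)² = 0.15054 kg m^2; centre at d = 0.705 + 0.216 = 0.921 m, so I = I_cm + Md² gives I = 0.15054 + (4.84)(0.921)² = 4.256 kg m^2.
Thin rod: I_cm = (1/12)ML² = (1/12)(2.15)(0.725)² = 0.094174 kg m^2; centre at d = 0.705 + 0.216 + 0.216 + 0.3625 = 1.4995 m, so I = I_cm + Md² gives I = 0.094174 + (2.15)(1.4995)² = 4.9285 kg m^2.
Total I = 0.32804 + 4.256 + 4.9285 = 9.5125 kg m^2.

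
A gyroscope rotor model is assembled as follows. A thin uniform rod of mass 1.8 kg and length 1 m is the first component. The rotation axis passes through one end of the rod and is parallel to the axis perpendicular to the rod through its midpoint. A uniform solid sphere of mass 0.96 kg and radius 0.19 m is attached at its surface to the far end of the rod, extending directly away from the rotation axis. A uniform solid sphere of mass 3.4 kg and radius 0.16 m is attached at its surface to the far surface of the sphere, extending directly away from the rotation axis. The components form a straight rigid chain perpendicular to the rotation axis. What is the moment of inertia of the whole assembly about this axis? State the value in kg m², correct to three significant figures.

Thin rod: I_cm = (1/12)ML² = (1/12)(1.8)(1)² = 0.15 kg m²; centre at d = 0.5 m, so the parallel axis theorem gives I = 0.15 + (1.8)(0.5)² = 0.6 kg m².
Solid sphere: I_cm = (2/5)MR² = (2/5)(0.96)(0.19)² = 0.013862 kg m²; centre at d = 0.5 + 0.5 + 0.19 = 1.19 m, so the parallel axis theorem gives I = 0.013862 + (0.96)(1.19)² = 1.3733 kg m².
Solid sphere: I_cm = (2/5)MR² = (2/5)(3.4)(0.16)² = 0.034816 kg m²; centre at d = 0.5 + 0.5 + 0.19 + 0.19 + 0.16 = 1.54 m, so the parallel axis theorem gives I = 0.034816 + (3.4)(1.54)² = 8.0983 kg m².
Total I = 0.6 + 1.3733 + 8.0983 = 10.072 kg m².

10.1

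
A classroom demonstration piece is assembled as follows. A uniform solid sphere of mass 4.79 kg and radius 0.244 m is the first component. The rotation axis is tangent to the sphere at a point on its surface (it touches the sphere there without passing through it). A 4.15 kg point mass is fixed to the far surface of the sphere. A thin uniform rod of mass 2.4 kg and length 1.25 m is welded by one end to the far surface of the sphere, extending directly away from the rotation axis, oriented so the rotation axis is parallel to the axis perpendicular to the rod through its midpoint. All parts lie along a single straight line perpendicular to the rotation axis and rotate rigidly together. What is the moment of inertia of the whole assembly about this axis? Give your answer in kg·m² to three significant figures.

Solid sphere: I_cm = (2/5)MR² = (2/5)(4.79)(0.244)² = 0.11407 kg·m²; centre at d = 0.244 m, so I = I_cm + Md² gives I = 0.11407 + (4.79)(0.244)² = 0.39925 kg·m².
Point mass: I_cm = 0; centre at d = 0.244 + 0.244 = 0.488 m, so I = I_cm + Md² gives I = 0 + (4.15)(0.488)² = 0.9883 kg·m².
Thin rod: I_cm = (1/12)ML² = (1/12)(2.4)(1.25)² = 0.3125 kg·m²; centre at d = 0.244 + 0.244 + 0.625 = 1.113 m, so I = I_cm + Md² gives I = 0.3125 + (2.4)(1.113)² = 3.2855 kg·m².
Total I = 0.39925 + 0.9883 + 3.2855 = 4.6731 kg·m².

4.67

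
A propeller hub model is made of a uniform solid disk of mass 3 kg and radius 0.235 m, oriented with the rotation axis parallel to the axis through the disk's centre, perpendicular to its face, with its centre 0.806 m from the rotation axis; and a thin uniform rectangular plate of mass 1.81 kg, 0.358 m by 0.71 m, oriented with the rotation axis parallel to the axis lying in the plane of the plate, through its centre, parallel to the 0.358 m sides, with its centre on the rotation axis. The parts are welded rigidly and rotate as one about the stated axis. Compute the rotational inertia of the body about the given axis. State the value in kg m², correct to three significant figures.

2.11

Solid disk: I_cm = (1/2)MR² = (1/2)(3)(0.235)² = 0.082837 kg m²; centre at d = 0.806 m, so I = I_cm + Md² gives I = 0.082837 + (3)(0.806)² = 2.0317 kg m².
Rectangular plate: I_cm = (1/12)Mb² = (1/12)(1.81)(0.71)² = 0.076035 kg m²; axis through the centre, so I = 0.076035 kg m².
Total I = 2.0317 + 0.076035 = 2.1078 kg m².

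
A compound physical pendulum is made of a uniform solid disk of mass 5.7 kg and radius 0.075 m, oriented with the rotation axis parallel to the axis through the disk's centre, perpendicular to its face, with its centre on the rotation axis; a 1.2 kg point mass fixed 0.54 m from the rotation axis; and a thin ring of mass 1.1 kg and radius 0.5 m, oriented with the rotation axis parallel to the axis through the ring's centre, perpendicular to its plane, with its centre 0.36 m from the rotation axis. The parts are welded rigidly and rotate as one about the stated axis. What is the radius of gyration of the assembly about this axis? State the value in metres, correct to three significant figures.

0.313

Solid disk: I_cm = (1/2)MR² = (1/2)(5.7)(0.075)² = 0.016031 kg·m²; axis through the centre, so I = 0.016031 kg·m².
Point mass: I_cm = 0; centre at d = 0.54 m, so the parallel axis theorem gives I = 0 + (1.2)(0.54)² = 0.34992 kg·m².
Thin ring: I_cm = MR² = (1.1)(0.5)² = 0.275 kg·m²; centre at d = 0.36 m, so the parallel axis theorem gives I = 0.275 + (1.1)(0.36)² = 0.41756 kg·m².
Total I = 0.78351 kg·m²; total mass M = 8 kg.
k = √(I/M) = √(0.78351/8) = 0.31295 m.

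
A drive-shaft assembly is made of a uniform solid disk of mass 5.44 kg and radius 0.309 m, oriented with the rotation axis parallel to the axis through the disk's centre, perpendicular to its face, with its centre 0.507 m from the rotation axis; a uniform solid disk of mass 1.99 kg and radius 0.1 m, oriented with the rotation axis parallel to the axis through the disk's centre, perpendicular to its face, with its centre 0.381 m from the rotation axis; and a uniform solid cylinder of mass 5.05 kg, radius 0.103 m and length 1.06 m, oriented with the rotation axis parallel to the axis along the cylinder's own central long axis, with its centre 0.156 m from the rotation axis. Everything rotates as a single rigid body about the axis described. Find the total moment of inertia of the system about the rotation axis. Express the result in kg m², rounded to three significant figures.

2.11

Solid disk: I_cm = (1/2)MR² = (1/2)(5.44)(0.309)² = 0.25971 kg m²; centre at d = 0.507 m, so I = I_cm + Md² gives I = 0.25971 + (5.44)(0.507)² = 1.6581 kg m².
Solid disk: I_cm = (1/2)MR² = (1/2)(1.99)(0.1)² = 0.00995 kg m²; centre at d = 0.381 m, so I = I_cm + Md² gives I = 0.00995 + (1.99)(0.381)² = 0.29882 kg m².
Solid cylinder: I_cm = (1/2)MR² = (1/2)(5.05)(0.103)² = 0.026788 kg m²; centre at d = 0.156 m, so I = I_cm + Md² gives I = 0.026788 + (5.05)(0.156)² = 0.14968 kg m².
Total I = 1.6581 + 0.29882 + 0.14968 = 2.1066 kg m².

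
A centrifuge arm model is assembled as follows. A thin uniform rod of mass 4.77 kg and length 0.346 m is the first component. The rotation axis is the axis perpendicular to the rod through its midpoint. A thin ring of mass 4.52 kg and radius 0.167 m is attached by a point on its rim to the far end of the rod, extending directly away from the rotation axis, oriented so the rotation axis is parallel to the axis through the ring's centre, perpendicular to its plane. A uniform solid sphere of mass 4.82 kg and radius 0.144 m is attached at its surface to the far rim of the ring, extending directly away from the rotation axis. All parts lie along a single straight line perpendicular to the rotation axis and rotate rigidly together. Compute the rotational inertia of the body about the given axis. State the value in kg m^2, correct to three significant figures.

Thin rod: I_cm = (1/12)ML² = (1/12)(4.77)(0.346)² = 0.047587 kg m^2; axis through the centre, so I = 0.047587 kg m^2.
Thin ring: I_cm = MR² = (4.52)(0.167)² = 0.12606 kg m^2; centre at d = 0.173 + 0.167 = 0.34 m, so the parallel axis theorem gives I = 0.12606 + (4.52)(0.34)² = 0.64857 kg m^2.
Solid sphere: I_cm = (2/5)MR² = (2/5)(4.82)(0.144)² = 0.039979 kg m^2; centre at d = 0.173 + 0.167 + 0.167 + 0.144 = 0.651 m, so the parallel axis theorem gives I = 0.039979 + (4.82)(0.651)² = 2.0827 kg m^2.
Total I = 0.047587 + 0.64857 + 2.0827 = 2.7789 kg m^2.

2.78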